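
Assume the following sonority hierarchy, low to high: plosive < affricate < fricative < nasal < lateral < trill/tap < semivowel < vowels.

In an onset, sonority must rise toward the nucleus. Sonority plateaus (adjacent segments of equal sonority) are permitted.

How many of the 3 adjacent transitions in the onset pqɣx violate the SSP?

0

/p/ — plosive, sonority 1.
/q/ — plosive, sonority 1.
/ɣ/ — fricative, sonority 3.
/x/ — fricative, sonority 3.
/p/→/q/: 1→1 (plateau, allowed) — ok.
/q/→/ɣ/: 1→3 (rises) — ok.
/ɣ/→/x/: 3→3 (plateau, allowed) — ok.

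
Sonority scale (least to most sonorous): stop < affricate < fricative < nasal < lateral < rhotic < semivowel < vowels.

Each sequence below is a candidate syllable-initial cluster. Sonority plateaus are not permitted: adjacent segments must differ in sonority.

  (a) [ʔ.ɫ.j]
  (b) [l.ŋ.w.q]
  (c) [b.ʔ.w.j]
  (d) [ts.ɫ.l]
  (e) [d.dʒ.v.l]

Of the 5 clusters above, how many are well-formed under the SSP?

(a) 1-5-7 → obeys
(b) 5-4-7-1 → violates
(c) 1-1-7-7 → violates
(d) 2-5-5 → violates
(e) 1-2-3-5 → obeys

2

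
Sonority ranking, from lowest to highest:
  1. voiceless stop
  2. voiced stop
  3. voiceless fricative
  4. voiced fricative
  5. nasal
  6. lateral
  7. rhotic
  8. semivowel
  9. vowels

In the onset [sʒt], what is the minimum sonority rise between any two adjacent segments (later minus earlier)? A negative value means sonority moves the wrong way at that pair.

/s/: voiceless fricative = 3.
/ʒ/: voiced fricative = 4.
/t/: voiceless stop = 1.
/s/→/ʒ/: change +1.
/ʒ/→/t/: change -3.
Minimum = -3.

-3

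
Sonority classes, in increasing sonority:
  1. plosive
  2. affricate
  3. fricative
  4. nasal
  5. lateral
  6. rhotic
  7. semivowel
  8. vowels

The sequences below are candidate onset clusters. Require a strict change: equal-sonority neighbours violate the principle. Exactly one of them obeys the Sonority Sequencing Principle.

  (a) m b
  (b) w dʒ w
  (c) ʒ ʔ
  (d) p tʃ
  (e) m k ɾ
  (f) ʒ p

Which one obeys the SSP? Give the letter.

d

(a) m b: profile 4-1 — violates.
(b) w dʒ w: profile 7-2-7 — violates.
(c) ʒ ʔ: profile 3-1 — violates.
(d) p tʃ: profile 1-2 — obeys.
(e) m k ɾ: profile 4-1-6 — violates.
(f) ʒ p: profile 3-1 — violates.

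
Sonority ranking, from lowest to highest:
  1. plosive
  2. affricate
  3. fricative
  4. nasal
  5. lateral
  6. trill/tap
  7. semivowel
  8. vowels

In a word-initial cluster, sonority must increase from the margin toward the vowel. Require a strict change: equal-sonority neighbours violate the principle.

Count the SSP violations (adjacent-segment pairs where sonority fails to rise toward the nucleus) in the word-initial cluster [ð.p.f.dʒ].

/ð/: fricative = 3.
/p/: plosive = 1.
/f/: fricative = 3.
/dʒ/: affricate = 2.
/ð/→/p/: 3→1 (does not rise) — violation.
/p/→/f/: 1→3 (rises) — ok.
/f/→/dʒ/: 3→2 (does not rise) — violation.

2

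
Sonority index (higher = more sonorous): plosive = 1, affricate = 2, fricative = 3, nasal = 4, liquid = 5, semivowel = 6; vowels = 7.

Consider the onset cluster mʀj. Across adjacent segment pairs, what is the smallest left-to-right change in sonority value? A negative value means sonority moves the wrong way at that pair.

1

/m/ is a nasal (sonority 4).
/ʀ/ is a liquid (sonority 5).
/j/ is a semivowel (sonority 6).
/m/→/ʀ/: change +1.
/ʀ/→/j/: change +1.
Minimum = 1.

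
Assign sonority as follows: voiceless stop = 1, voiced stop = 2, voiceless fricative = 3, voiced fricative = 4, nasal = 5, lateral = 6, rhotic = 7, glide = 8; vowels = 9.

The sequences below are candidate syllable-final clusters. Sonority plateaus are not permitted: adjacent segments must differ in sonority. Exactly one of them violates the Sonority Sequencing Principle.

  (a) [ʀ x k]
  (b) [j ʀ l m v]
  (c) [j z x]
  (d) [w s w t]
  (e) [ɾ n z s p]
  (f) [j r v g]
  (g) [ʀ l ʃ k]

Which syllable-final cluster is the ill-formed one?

(a) sonority 7-3-1: well-formed.
(b) sonority 8-7-6-5-4: well-formed.
(c) sonority 8-4-3: well-formed.
(d) sonority 8-3-8-1: ill-formed.
(e) sonority 7-5-4-3-1: well-formed.
(f) sonority 8-7-4-2: well-formed.
(g) sonority 7-6-3-1: well-formed.

d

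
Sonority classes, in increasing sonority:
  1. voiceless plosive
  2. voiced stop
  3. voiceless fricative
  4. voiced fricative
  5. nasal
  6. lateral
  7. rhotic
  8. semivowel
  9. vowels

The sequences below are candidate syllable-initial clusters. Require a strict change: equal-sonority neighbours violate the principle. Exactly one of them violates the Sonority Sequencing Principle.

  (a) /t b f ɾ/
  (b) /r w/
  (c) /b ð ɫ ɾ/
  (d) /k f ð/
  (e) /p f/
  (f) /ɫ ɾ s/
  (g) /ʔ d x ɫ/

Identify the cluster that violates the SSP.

(a) 1-2-3-7 → obeys
(b) 7-8 → obeys
(c) 2-4-6-7 → obeys
(d) 1-3-4 → obeys
(e) 1-3 → obeys
(f) 6-7-3 → violates
(g) 1-2-3-6 → obeys

f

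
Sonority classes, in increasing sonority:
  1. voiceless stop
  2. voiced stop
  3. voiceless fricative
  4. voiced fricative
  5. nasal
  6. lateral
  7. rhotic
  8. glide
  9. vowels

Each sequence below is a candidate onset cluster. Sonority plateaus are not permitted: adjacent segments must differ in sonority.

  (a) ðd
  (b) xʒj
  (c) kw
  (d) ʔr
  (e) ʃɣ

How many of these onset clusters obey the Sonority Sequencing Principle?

(a) sonority 4-2: ill-formed.
(b) sonority 3-4-8: well-formed.
(c) sonority 1-8: well-formed.
(d) sonority 1-7: well-formed.
(e) sonority 3-4: well-formed.

4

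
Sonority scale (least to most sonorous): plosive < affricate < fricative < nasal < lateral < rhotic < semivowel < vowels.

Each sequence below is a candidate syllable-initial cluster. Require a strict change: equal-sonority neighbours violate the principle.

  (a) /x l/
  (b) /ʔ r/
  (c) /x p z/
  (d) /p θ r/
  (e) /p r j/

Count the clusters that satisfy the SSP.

(a) 3-5 → obeys
(b) 1-6 → obeys
(c) 3-1-3 → violates
(d) 1-3-6 → obeys
(e) 1-6-7 → obeys

4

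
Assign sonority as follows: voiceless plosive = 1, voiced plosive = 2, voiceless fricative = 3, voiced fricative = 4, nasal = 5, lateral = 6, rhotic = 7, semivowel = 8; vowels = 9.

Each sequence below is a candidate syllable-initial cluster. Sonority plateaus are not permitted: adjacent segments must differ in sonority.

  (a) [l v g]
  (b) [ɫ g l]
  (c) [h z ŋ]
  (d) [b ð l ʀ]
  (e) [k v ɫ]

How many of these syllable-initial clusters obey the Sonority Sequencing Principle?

(a) 6-4-2 → violates
(b) 6-2-6 → violates
(c) 3-4-5 → obeys
(d) 2-4-6-7 → obeys
(e) 1-4-6 → obeys

3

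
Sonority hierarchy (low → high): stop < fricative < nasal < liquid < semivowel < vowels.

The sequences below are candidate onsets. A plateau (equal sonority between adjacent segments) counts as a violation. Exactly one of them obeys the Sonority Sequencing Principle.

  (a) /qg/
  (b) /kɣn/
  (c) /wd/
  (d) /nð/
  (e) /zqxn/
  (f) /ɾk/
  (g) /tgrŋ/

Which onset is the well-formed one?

b

(a) /qg/: profile 1-1 — violates.
(b) /kɣn/: profile 1-2-3 — obeys.
(c) /wd/: profile 5-1 — violates.
(d) /nð/: profile 3-2 — violates.
(e) /zqxn/: profile 2-1-2-3 — violates.
(f) /ɾk/: profile 4-1 — violates.
(g) /tgrŋ/: profile 1-1-4-3 — violates.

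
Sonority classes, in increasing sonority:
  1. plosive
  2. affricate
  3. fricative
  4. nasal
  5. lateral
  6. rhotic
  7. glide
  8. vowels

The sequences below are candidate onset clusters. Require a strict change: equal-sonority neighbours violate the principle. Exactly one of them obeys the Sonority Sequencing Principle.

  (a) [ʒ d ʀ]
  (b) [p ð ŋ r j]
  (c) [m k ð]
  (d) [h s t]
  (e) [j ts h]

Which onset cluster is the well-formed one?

(a) 3-1-6 → violates
(b) 1-3-4-6-7 → obeys
(c) 4-1-3 → violates
(d) 3-3-1 → violates
(e) 7-2-3 → violates

b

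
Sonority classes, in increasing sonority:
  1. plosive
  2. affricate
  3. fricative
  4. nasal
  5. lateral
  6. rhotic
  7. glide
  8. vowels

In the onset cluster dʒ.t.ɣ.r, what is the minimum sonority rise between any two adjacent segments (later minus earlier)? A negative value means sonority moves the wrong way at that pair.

-1

/dʒ/ — affricate, sonority 2.
/t/ — plosive, sonority 1.
/ɣ/ — fricative, sonority 3.
/r/ — rhotic, sonority 6.
/dʒ/→/t/: change -1.
/t/→/ɣ/: change +2.
/ɣ/→/r/: change +3.
Minimum = -1.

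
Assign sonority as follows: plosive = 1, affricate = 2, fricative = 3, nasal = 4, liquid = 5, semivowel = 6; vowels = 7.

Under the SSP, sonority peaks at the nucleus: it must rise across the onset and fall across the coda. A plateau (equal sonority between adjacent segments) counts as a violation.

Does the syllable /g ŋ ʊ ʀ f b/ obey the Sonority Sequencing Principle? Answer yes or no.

Onset: /g/ is a plosive (sonority 1), /ŋ/ is a nasal (sonority 4); then the nucleus /ʊ/ (sonority 7).
Onset profile 1-4-7 — rises to the nucleus.
Coda: /ʀ/ is a liquid (sonority 5), /f/ is a fricative (sonority 3), /b/ is a plosive (sonority 1).
Coda profile 7-5-3-1 — falls from the nucleus.

yes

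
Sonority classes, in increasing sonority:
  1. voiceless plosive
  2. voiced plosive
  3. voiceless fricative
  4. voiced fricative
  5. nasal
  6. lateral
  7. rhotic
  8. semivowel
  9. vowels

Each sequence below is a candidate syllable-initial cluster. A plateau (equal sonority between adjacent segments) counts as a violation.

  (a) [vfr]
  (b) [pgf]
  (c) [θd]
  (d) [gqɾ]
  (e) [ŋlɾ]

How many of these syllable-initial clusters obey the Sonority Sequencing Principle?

2

(a) [vfr]: profile 4-3-7 — violates.
(b) [pgf]: profile 1-2-3 — obeys.
(c) [θd]: profile 3-2 — violates.
(d) [gqɾ]: profile 2-1-7 — violates.
(e) [ŋlɾ]: profile 5-6-7 — obeys.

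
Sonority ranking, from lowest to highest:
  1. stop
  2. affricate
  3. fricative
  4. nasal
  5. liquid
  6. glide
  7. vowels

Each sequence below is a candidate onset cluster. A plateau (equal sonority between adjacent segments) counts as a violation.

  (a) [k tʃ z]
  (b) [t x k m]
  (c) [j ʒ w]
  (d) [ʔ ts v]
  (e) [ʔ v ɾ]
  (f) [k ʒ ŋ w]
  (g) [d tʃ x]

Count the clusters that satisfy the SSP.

5

(a) sonority 1-2-3: well-formed.
(b) sonority 1-3-1-4: ill-formed.
(c) sonority 6-3-6: ill-formed.
(d) sonority 1-2-3: well-formed.
(e) sonority 1-3-5: well-formed.
(f) sonority 1-3-4-6: well-formed.
(g) sonority 1-2-3: well-formed.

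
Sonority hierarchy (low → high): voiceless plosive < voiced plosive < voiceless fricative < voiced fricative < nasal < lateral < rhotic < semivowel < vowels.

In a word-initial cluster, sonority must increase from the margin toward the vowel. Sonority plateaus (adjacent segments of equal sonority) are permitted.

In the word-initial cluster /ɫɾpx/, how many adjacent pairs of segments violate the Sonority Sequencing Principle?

/ɫ/ — lateral, sonority 6.
/ɾ/ — rhotic, sonority 7.
/p/ — voiceless plosive, sonority 1.
/x/ — voiceless fricative, sonority 3.
/ɫ/→/ɾ/: 6→7 (rises) — ok.
/ɾ/→/p/: 7→1 (does not rise) — violation.
/p/→/x/: 1→3 (rises) — ok.

1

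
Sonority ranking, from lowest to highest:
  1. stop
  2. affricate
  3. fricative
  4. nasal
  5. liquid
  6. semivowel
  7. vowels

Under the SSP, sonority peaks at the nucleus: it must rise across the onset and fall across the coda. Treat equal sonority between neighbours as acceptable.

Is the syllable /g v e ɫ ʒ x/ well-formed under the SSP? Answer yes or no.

yes

Onset: /g/ is a stop (sonority 1), /v/ is a fricative (sonority 3); then the nucleus /e/ (sonority 7).
Onset profile 1-3-7 — rises to the nucleus.
Coda: /ɫ/ is a liquid (sonority 5), /ʒ/ is a fricative (sonority 3), /x/ is a fricative (sonority 3).
Coda profile 7-5-3-3 — falls from the nucleus.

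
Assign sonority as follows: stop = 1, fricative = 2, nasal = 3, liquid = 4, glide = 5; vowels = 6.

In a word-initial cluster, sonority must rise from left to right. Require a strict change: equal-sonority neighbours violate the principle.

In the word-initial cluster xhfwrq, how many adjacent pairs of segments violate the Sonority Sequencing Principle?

4

/x/: fricative = 2.
/h/: fricative = 2.
/f/: fricative = 2.
/w/: glide = 5.
/r/: liquid = 4.
/q/: stop = 1.
/x/→/h/: 2→2 (plateau) — violation.
/h/→/f/: 2→2 (plateau) — violation.
/f/→/w/: 2→5 (rises) — ok.
/w/→/r/: 5→4 (does not rise) — violation.
/r/→/q/: 4→1 (does not rise) — violation.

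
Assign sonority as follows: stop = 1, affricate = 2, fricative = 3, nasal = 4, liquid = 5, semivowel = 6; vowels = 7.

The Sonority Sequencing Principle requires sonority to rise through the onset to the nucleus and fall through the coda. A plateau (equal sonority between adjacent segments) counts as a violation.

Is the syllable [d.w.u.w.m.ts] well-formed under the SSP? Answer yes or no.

yes

Onset: /d/ is a stop (sonority 1), /w/ is a semivowel (sonority 6); then the nucleus /u/ (sonority 7).
Onset profile 1-6-7 — rises to the nucleus.
Coda: /w/ is a semivowel (sonority 6), /m/ is a nasal (sonority 4), /ts/ is an affricate (sonority 2).
Coda profile 7-6-4-2 — falls from the nucleus.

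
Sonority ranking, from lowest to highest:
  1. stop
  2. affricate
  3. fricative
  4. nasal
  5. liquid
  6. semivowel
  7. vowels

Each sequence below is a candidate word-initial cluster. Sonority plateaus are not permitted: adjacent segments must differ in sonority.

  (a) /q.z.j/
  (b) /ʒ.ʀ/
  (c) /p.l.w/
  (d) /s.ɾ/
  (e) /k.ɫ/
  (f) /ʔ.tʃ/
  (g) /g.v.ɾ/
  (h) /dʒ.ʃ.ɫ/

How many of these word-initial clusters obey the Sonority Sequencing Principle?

(a) /q.z.j/: profile 1-3-6 — obeys.
(b) /ʒ.ʀ/: profile 3-5 — obeys.
(c) /p.l.w/: profile 1-5-6 — obeys.
(d) /s.ɾ/: profile 3-5 — obeys.
(e) /k.ɫ/: profile 1-5 — obeys.
(f) /ʔ.tʃ/: profile 1-2 — obeys.
(g) /g.v.ɾ/: profile 1-3-5 — obeys.
(h) /dʒ.ʃ.ɫ/: profile 2-3-5 — obeys.

8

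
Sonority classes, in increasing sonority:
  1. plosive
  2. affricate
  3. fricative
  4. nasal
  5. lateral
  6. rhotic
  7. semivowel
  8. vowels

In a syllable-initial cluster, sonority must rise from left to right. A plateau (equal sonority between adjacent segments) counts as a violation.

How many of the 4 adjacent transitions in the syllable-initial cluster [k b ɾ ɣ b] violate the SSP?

3

/k/: plosive = 1.
/b/: plosive = 1.
/ɾ/: rhotic = 6.
/ɣ/: fricative = 3.
/b/: plosive = 1.
/k/→/b/: 1→1 (plateau) — violation.
/b/→/ɾ/: 1→6 (rises) — ok.
/ɾ/→/ɣ/: 6→3 (does not rise) — violation.
/ɣ/→/b/: 3→1 (does not rise) — violation.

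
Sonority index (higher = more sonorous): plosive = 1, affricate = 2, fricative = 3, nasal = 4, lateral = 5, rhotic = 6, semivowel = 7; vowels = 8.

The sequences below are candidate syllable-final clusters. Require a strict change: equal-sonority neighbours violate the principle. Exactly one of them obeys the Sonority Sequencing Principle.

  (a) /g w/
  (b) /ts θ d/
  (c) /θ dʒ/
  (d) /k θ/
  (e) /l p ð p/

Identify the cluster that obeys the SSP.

(a) sonority 1-7: ill-formed.
(b) sonority 2-3-1: ill-formed.
(c) sonority 3-2: well-formed.
(d) sonority 1-3: ill-formed.
(e) sonority 5-1-3-1: ill-formed.

c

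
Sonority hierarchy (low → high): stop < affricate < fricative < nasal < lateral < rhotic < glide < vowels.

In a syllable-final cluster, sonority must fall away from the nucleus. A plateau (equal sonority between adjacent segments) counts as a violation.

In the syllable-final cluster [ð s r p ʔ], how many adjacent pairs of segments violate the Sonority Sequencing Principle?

3

/ð/: fricative = 3.
/s/: fricative = 3.
/r/: rhotic = 6.
/p/: stop = 1.
/ʔ/: stop = 1.
/ð/→/s/: 3→3 (plateau) — violation.
/s/→/r/: 3→6 (does not fall) — violation.
/r/→/p/: 6→1 (falls) — ok.
/p/→/ʔ/: 1→1 (plateau) — violation.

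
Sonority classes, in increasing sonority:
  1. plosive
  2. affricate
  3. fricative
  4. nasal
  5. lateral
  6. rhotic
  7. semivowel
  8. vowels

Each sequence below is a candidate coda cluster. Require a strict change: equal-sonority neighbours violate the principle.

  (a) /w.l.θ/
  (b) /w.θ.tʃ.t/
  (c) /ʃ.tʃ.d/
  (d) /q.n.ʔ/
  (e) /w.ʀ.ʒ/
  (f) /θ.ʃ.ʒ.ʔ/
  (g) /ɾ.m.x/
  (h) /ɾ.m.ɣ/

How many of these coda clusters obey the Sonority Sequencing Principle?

6

(a) 7-5-3 → obeys
(b) 7-3-2-1 → obeys
(c) 3-2-1 → obeys
(d) 1-4-1 → violates
(e) 7-6-3 → obeys
(f) 3-3-3-1 → violates
(g) 6-4-3 → obeys
(h) 6-4-3 → obeys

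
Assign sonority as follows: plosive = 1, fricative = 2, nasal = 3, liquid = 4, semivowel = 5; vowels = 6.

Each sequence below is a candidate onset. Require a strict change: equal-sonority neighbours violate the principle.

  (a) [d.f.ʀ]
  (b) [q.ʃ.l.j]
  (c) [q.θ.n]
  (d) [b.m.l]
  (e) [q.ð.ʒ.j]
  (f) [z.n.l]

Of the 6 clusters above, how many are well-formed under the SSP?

5

(a) 1-2-4 → obeys
(b) 1-2-4-5 → obeys
(c) 1-2-3 → obeys
(d) 1-3-4 → obeys
(e) 1-2-2-5 → violates
(f) 2-3-4 → obeys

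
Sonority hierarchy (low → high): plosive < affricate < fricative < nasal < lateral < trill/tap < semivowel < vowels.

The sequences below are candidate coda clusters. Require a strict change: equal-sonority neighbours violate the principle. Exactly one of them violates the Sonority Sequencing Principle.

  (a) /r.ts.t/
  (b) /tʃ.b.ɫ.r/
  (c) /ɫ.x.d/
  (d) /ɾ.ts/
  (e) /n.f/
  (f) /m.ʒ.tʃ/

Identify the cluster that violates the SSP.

b

(a) 6-2-1 → obeys
(b) 2-1-5-6 → violates
(c) 5-3-1 → obeys
(d) 6-2 → obeys
(e) 4-3 → obeys
(f) 4-3-2 → obeys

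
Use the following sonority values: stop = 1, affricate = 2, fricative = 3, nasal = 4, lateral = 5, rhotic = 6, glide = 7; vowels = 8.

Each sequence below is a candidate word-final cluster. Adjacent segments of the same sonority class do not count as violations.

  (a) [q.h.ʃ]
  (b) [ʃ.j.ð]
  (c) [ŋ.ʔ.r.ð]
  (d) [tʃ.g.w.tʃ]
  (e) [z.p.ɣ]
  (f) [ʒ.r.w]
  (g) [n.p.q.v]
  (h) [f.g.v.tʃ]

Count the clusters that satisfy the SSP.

0

(a) 1-3-3 → violates
(b) 3-7-3 → violates
(c) 4-1-6-3 → violates
(d) 2-1-7-2 → violates
(e) 3-1-3 → violates
(f) 3-6-7 → violates
(g) 4-1-1-3 → violates
(h) 3-1-3-2 → violates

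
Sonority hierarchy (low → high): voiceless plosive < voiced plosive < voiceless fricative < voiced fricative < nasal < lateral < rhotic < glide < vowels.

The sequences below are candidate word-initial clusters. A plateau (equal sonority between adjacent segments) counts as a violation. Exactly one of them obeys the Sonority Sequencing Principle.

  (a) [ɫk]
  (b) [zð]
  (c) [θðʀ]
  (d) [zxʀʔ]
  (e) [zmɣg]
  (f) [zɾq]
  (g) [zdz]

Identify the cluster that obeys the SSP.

c

(a) [ɫk]: profile 6-1 — violates.
(b) [zð]: profile 4-4 — violates.
(c) [θðʀ]: profile 3-4-7 — obeys.
(d) [zxʀʔ]: profile 4-3-7-1 — violates.
(e) [zmɣg]: profile 4-5-4-2 — violates.
(f) [zɾq]: profile 4-7-1 — violates.
(g) [zdz]: profile 4-2-4 — violates.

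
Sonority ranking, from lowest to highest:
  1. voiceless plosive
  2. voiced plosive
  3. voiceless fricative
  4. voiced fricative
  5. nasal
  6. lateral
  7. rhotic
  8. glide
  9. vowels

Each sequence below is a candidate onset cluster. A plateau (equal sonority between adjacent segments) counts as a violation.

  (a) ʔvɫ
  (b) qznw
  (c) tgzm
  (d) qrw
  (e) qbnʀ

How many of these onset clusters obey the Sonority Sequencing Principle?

5

(a) 1-4-6 → obeys
(b) 1-4-5-8 → obeys
(c) 1-2-4-5 → obeys
(d) 1-7-8 → obeys
(e) 1-2-5-7 → obeys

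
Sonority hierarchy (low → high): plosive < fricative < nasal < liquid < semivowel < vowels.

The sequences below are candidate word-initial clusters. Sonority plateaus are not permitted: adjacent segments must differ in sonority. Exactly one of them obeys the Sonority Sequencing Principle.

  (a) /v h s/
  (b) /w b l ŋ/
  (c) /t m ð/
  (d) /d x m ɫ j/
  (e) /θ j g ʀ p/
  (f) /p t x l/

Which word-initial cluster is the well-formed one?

d

(a) sonority 2-2-2: ill-formed.
(b) sonority 5-1-4-3: ill-formed.
(c) sonority 1-3-2: ill-formed.
(d) sonority 1-2-3-4-5: well-formed.
(e) sonority 2-5-1-4-1: ill-formed.
(f) sonority 1-1-2-4: ill-formed.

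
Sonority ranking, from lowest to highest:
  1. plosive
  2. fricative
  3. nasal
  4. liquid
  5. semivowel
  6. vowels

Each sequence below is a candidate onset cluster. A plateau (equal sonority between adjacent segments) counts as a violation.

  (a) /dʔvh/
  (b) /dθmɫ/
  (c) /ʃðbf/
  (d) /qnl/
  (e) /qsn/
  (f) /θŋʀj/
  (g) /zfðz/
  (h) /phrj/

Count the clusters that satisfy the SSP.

5

(a) /dʔvh/: profile 1-1-2-2 — violates.
(b) /dθmɫ/: profile 1-2-3-4 — obeys.
(c) /ʃðbf/: profile 2-2-1-2 — violates.
(d) /qnl/: profile 1-3-4 — obeys.
(e) /qsn/: profile 1-2-3 — obeys.
(f) /θŋʀj/: profile 2-3-4-5 — obeys.
(g) /zfðz/: profile 2-2-2-2 — violates.
(h) /phrj/: profile 1-2-4-5 — obeys.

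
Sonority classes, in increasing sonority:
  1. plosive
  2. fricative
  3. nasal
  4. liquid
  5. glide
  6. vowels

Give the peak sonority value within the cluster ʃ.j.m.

5

/ʃ/ is a fricative (sonority 2).
/j/ is a glide (sonority 5).
/m/ is a nasal (sonority 3).
The maximum is 5.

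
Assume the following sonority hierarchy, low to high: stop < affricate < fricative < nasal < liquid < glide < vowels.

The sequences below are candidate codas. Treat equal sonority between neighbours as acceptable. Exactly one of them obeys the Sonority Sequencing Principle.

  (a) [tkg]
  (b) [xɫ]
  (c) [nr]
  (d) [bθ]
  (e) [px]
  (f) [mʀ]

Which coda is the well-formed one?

a

(a) sonority 1-1-1: well-formed.
(b) sonority 3-5: ill-formed.
(c) sonority 4-5: ill-formed.
(d) sonority 1-3: ill-formed.
(e) sonority 1-3: ill-formed.
(f) sonority 4-5: ill-formed.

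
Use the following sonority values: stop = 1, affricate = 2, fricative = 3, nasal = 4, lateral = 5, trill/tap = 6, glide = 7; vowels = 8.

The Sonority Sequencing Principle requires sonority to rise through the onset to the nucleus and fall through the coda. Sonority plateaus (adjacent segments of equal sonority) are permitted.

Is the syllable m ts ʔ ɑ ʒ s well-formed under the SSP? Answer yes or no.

Onset: /m/ is a nasal (sonority 4), /ts/ is an affricate (sonority 2), /ʔ/ is a stop (sonority 1); then the nucleus /ɑ/ (sonority 8).
Onset profile 4-2-1-8 — does not rise throughout.
Coda: /ʒ/ is a fricative (sonority 3), /s/ is a fricative (sonority 3).
Coda profile 8-3-3 — falls from the nucleus.

no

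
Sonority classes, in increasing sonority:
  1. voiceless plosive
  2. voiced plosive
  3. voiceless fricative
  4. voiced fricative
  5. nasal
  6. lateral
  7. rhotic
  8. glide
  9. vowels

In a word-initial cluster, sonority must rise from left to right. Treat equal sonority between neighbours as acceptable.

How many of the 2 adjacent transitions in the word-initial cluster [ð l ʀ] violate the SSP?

0

/ð/ is a voiced fricative (sonority 4).
/l/ is a lateral (sonority 6).
/ʀ/ is a rhotic (sonority 7).
/ð/→/l/: 4→6 (rises) — ok.
/l/→/ʀ/: 6→7 (rises) — ok.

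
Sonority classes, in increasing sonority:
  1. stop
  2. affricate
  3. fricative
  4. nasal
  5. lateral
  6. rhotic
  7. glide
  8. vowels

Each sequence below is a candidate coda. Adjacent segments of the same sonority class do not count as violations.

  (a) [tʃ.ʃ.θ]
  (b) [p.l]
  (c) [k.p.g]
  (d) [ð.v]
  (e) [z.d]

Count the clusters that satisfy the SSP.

(a) [tʃ.ʃ.θ]: profile 2-3-3 — violates.
(b) [p.l]: profile 1-5 — violates.
(c) [k.p.g]: profile 1-1-1 — obeys.
(d) [ð.v]: profile 3-3 — obeys.
(e) [z.d]: profile 3-1 — obeys.

3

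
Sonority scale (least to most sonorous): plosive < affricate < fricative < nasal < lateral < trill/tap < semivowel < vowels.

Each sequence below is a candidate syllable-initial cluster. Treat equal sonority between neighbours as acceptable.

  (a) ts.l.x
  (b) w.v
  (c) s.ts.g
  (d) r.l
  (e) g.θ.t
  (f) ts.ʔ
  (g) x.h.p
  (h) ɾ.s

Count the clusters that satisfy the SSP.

(a) ts.l.x: profile 2-5-3 — violates.
(b) w.v: profile 7-3 — violates.
(c) s.ts.g: profile 3-2-1 — violates.
(d) r.l: profile 6-5 — violates.
(e) g.θ.t: profile 1-3-1 — violates.
(f) ts.ʔ: profile 2-1 — violates.
(g) x.h.p: profile 3-3-1 — violates.
(h) ɾ.s: profile 6-3 — violates.

0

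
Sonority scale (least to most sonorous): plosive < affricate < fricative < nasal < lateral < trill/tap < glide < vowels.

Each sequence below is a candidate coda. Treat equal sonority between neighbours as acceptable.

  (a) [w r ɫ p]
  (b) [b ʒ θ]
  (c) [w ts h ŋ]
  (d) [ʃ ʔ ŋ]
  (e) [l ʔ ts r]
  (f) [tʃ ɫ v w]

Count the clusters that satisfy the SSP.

(a) [w r ɫ p]: profile 7-6-5-1 — obeys.
(b) [b ʒ θ]: profile 1-3-3 — violates.
(c) [w ts h ŋ]: profile 7-2-3-4 — violates.
(d) [ʃ ʔ ŋ]: profile 3-1-4 — violates.
(e) [l ʔ ts r]: profile 5-1-2-6 — violates.
(f) [tʃ ɫ v w]: profile 2-5-3-7 — violates.

1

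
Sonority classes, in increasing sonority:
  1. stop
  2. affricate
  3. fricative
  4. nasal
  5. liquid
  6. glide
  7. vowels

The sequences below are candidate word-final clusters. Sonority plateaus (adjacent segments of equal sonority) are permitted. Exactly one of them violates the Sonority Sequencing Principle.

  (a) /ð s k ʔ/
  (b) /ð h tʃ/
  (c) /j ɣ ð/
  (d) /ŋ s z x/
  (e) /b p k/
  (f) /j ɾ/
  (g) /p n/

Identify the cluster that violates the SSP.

(a) /ð s k ʔ/: profile 3-3-1-1 — obeys.
(b) /ð h tʃ/: profile 3-3-2 — obeys.
(c) /j ɣ ð/: profile 6-3-3 — obeys.
(d) /ŋ s z x/: profile 4-3-3-3 — obeys.
(e) /b p k/: profile 1-1-1 — obeys.
(f) /j ɾ/: profile 6-5 — obeys.
(g) /p n/: profile 1-4 — violates.

g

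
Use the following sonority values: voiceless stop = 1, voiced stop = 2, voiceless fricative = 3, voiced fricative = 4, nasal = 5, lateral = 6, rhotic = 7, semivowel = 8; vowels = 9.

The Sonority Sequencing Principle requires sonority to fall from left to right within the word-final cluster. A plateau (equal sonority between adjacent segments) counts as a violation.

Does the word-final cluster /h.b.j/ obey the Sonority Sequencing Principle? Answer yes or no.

no

/h/ — voiceless fricative, sonority 3.
/b/ — voiced stop, sonority 2.
/j/ — semivowel, sonority 8.
The profile is 3-2-8. Between /b/ (2) and /j/ (8) sonority does not fall, so the cluster violates the SSP.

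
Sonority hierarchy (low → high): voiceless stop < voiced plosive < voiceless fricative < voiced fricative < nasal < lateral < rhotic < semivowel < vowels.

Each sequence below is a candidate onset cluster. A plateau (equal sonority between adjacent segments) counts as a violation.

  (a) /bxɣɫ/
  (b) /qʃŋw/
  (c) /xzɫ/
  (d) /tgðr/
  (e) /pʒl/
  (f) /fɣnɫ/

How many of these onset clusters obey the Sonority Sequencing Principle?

(a) sonority 2-3-4-6: well-formed.
(b) sonority 1-3-5-8: well-formed.
(c) sonority 3-4-6: well-formed.
(d) sonority 1-2-4-7: well-formed.
(e) sonority 1-4-6: well-formed.
(f) sonority 3-4-5-6: well-formed.

6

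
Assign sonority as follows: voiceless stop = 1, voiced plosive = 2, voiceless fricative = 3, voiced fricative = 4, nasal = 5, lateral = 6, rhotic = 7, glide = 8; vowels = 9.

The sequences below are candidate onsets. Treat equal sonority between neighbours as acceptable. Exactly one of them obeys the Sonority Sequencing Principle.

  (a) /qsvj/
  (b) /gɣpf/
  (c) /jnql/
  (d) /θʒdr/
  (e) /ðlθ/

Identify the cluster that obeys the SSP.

(a) /qsvj/: profile 1-3-4-8 — obeys.
(b) /gɣpf/: profile 2-4-1-3 — violates.
(c) /jnql/: profile 8-5-1-6 — violates.
(d) /θʒdr/: profile 3-4-2-7 — violates.
(e) /ðlθ/: profile 4-6-3 — violates.

a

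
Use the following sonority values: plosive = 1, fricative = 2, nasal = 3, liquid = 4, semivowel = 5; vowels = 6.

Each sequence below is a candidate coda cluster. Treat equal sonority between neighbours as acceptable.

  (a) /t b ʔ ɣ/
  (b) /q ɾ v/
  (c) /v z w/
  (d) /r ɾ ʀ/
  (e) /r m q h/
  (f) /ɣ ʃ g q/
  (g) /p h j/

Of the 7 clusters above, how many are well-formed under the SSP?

2

(a) 1-1-1-2 → violates
(b) 1-4-2 → violates
(c) 2-2-5 → violates
(d) 4-4-4 → obeys
(e) 4-3-1-2 → violates
(f) 2-2-1-1 → obeys
(g) 1-2-5 → violates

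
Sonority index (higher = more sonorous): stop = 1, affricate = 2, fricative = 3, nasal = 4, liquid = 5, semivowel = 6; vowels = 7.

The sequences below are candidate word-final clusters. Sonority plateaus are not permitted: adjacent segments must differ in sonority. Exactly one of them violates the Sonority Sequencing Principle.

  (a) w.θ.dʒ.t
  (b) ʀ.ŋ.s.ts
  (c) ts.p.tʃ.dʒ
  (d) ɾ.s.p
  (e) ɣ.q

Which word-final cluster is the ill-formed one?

c

(a) sonority 6-3-2-1: well-formed.
(b) sonority 5-4-3-2: well-formed.
(c) sonority 2-1-2-2: ill-formed.
(d) sonority 5-3-1: well-formed.
(e) sonority 3-1: well-formed.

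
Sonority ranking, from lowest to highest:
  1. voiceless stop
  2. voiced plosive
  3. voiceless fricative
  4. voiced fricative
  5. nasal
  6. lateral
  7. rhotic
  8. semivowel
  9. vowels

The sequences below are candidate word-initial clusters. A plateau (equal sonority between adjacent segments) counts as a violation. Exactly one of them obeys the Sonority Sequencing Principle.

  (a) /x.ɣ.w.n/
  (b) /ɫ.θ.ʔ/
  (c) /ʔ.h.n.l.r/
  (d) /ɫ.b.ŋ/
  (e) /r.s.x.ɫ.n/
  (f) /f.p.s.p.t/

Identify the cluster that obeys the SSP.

(a) 3-4-8-5 → violates
(b) 6-3-1 → violates
(c) 1-3-5-6-7 → obeys
(d) 6-2-5 → violates
(e) 7-3-3-6-5 → violates
(f) 3-1-3-1-1 → violates

c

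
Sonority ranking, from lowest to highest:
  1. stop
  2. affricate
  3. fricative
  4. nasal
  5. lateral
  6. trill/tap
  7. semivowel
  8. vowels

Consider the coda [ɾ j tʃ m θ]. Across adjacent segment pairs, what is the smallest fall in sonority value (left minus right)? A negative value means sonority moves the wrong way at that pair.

/ɾ/ is a trill/tap (sonority 6).
/j/ is a semivowel (sonority 7).
/tʃ/ is an affricate (sonority 2).
/m/ is a nasal (sonority 4).
/θ/ is a fricative (sonority 3).
/ɾ/→/j/: change -1.
/j/→/tʃ/: change +5.
/tʃ/→/m/: change -2.
/m/→/θ/: change +1.
Minimum = -2.

-2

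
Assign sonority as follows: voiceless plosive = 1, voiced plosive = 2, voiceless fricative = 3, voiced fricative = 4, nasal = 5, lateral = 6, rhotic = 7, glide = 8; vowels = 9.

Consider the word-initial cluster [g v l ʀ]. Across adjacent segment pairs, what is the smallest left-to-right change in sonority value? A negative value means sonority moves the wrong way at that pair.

1

/g/ — voiced plosive, sonority 2.
/v/ — voiced fricative, sonority 4.
/l/ — lateral, sonority 6.
/ʀ/ — rhotic, sonority 7.
/g/→/v/: change +2.
/v/→/l/: change +2.
/l/→/ʀ/: change +1.
Minimum = 1.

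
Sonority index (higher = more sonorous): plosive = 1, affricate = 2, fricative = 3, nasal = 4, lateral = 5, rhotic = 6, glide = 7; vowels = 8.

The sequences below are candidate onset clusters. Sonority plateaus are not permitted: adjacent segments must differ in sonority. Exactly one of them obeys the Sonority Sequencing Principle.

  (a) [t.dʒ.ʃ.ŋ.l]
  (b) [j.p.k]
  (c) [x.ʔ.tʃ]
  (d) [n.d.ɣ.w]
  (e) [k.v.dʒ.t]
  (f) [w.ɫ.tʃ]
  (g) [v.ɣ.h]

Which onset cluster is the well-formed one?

a

(a) sonority 1-2-3-4-5: well-formed.
(b) sonority 7-1-1: ill-formed.
(c) sonority 3-1-2: ill-formed.
(d) sonority 4-1-3-7: ill-formed.
(e) sonority 1-3-2-1: ill-formed.
(f) sonority 7-5-2: ill-formed.
(g) sonority 3-3-3: ill-formed.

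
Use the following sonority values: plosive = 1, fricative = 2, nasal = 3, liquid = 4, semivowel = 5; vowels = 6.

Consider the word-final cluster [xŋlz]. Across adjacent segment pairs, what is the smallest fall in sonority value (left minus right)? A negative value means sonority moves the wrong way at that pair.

/x/ is a fricative (sonority 2).
/ŋ/ is a nasal (sonority 3).
/l/ is a liquid (sonority 4).
/z/ is a fricative (sonority 2).
/x/→/ŋ/: change -1.
/ŋ/→/l/: change -1.
/l/→/z/: change +2.
Minimum = -1.

-1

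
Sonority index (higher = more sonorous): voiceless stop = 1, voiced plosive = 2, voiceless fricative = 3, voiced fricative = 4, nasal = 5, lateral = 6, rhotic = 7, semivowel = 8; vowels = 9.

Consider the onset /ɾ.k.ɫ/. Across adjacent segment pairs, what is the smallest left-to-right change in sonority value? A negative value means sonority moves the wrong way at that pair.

-6

/ɾ/: rhotic = 7.
/k/: voiceless stop = 1.
/ɫ/: lateral = 6.
/ɾ/→/k/: change -6.
/k/→/ɫ/: change +5.
Minimum = -6.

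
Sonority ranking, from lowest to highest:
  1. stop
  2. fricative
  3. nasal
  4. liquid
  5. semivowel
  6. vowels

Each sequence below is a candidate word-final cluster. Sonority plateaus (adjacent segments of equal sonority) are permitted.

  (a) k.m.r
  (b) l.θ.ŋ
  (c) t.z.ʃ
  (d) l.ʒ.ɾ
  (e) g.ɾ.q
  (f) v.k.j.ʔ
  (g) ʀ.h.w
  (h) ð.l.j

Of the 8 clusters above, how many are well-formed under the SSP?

0

(a) sonority 1-3-4: ill-formed.
(b) sonority 4-2-3: ill-formed.
(c) sonority 1-2-2: ill-formed.
(d) sonority 4-2-4: ill-formed.
(e) sonority 1-4-1: ill-formed.
(f) sonority 2-1-5-1: ill-formed.
(g) sonority 4-2-5: ill-formed.
(h) sonority 2-4-5: ill-formed.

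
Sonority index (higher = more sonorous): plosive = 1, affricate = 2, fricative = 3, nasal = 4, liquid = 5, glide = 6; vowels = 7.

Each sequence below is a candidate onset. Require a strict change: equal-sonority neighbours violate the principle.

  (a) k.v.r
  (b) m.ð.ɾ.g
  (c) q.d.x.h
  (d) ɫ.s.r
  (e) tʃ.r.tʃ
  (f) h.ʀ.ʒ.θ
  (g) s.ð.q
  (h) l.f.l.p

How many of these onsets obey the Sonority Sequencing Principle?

(a) sonority 1-3-5: well-formed.
(b) sonority 4-3-5-1: ill-formed.
(c) sonority 1-1-3-3: ill-formed.
(d) sonority 5-3-5: ill-formed.
(e) sonority 2-5-2: ill-formed.
(f) sonority 3-5-3-3: ill-formed.
(g) sonority 3-3-1: ill-formed.
(h) sonority 5-3-5-1: ill-formed.

1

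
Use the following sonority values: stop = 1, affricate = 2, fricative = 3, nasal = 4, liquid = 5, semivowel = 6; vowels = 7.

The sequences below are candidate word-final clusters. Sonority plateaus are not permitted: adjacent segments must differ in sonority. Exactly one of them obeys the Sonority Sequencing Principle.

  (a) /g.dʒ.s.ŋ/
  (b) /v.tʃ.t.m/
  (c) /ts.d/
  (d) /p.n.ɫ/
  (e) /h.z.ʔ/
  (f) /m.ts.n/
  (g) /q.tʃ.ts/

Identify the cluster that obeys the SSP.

c

(a) sonority 1-2-3-4: ill-formed.
(b) sonority 3-2-1-4: ill-formed.
(c) sonority 2-1: well-formed.
(d) sonority 1-4-5: ill-formed.
(e) sonority 3-3-1: ill-formed.
(f) sonority 4-2-4: ill-formed.
(g) sonority 1-2-2: ill-formed.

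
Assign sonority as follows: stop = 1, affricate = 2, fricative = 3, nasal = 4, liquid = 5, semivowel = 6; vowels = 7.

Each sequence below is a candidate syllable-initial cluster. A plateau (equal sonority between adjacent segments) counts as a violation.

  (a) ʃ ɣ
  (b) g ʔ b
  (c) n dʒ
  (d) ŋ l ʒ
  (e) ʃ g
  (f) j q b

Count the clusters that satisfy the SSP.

(a) sonority 3-3: ill-formed.
(b) sonority 1-1-1: ill-formed.
(c) sonority 4-2: ill-formed.
(d) sonority 4-5-3: ill-formed.
(e) sonority 3-1: ill-formed.
(f) sonority 6-1-1: ill-formed.

0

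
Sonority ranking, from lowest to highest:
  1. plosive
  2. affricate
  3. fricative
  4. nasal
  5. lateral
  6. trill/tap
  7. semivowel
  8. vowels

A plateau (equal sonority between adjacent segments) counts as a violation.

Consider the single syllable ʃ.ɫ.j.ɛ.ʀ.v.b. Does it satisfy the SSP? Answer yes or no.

yes

Onset: /ʃ/ is a fricative (sonority 3), /ɫ/ is a lateral (sonority 5), /j/ is a semivowel (sonority 7); then the nucleus /ɛ/ (sonority 8).
Onset profile 3-5-7-8 — rises to the nucleus.
Coda: /ʀ/ is a trill/tap (sonority 6), /v/ is a fricative (sonority 3), /b/ is a plosive (sonority 1).
Coda profile 8-6-3-1 — falls from the nucleus.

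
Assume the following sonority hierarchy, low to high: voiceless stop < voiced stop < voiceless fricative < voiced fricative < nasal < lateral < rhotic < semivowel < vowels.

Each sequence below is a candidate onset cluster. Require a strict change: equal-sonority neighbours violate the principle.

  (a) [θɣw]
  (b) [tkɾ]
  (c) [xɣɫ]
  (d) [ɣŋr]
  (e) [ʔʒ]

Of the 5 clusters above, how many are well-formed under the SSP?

4

(a) 3-4-8 → obeys
(b) 1-1-7 → violates
(c) 3-4-6 → obeys
(d) 4-5-7 → obeys
(e) 1-4 → obeys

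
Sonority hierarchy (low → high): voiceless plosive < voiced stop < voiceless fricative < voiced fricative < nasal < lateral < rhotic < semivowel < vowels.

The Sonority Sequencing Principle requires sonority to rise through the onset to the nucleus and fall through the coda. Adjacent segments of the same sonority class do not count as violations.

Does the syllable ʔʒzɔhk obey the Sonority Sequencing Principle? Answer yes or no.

Onset: /ʔ/ is a voiceless plosive (sonority 1), /ʒ/ is a voiced fricative (sonority 4), /z/ is a voiced fricative (sonority 4); then the nucleus /ɔ/ (sonority 9).
Onset profile 1-4-4-9 — rises to the nucleus.
Coda: /h/ is a voiceless fricative (sonority 3), /k/ is a voiceless plosive (sonority 1).
Coda profile 9-3-1 — falls from the nucleus.

yes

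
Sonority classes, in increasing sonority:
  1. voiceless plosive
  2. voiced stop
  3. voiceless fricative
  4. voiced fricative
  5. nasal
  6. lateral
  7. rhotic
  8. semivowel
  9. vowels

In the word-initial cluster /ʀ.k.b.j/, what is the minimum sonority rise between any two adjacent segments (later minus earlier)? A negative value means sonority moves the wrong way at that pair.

/ʀ/ — rhotic, sonority 7.
/k/ — voiceless plosive, sonority 1.
/b/ — voiced stop, sonority 2.
/j/ — semivowel, sonority 8.
/ʀ/→/k/: change -6.
/k/→/b/: change +1.
/b/→/j/: change +6.
Minimum = -6.

-6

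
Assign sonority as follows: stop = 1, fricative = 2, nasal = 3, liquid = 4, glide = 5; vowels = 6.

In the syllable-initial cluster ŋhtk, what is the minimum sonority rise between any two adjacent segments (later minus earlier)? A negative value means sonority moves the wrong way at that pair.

/ŋ/ is a nasal (sonority 3).
/h/ is a fricative (sonority 2).
/t/ is a stop (sonority 1).
/k/ is a stop (sonority 1).
/ŋ/→/h/: change -1.
/h/→/t/: change -1.
/t/→/k/: change +0.
Minimum = -1.

-1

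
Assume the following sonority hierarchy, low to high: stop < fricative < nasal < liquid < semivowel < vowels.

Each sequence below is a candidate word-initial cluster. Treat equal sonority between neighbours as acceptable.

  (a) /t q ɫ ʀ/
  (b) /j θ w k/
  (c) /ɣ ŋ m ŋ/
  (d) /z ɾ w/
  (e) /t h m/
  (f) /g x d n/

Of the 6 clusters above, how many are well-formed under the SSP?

4

(a) sonority 1-1-4-4: well-formed.
(b) sonority 5-2-5-1: ill-formed.
(c) sonority 2-3-3-3: well-formed.
(d) sonority 2-4-5: well-formed.
(e) sonority 1-2-3: well-formed.
(f) sonority 1-2-1-3: ill-formed.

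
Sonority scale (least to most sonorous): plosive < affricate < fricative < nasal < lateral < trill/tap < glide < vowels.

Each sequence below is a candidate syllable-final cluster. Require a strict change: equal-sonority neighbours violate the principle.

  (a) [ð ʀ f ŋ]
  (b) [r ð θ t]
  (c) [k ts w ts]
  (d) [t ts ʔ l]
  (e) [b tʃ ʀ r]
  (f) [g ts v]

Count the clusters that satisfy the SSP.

0

(a) 3-6-3-4 → violates
(b) 6-3-3-1 → violates
(c) 1-2-7-2 → violates
(d) 1-2-1-5 → violates
(e) 1-2-6-6 → violates
(f) 1-2-3 → violates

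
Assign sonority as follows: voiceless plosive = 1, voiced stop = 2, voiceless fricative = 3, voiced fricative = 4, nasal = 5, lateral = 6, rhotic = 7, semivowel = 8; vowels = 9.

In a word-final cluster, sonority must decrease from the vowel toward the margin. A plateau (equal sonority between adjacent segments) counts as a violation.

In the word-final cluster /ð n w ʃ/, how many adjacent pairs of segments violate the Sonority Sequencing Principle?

/ð/ is a voiced fricative (sonority 4).
/n/ is a nasal (sonority 5).
/w/ is a semivowel (sonority 8).
/ʃ/ is a voiceless fricative (sonority 3).
/ð/→/n/: 4→5 (does not fall) — violation.
/n/→/w/: 5→8 (does not fall) — violation.
/w/→/ʃ/: 8→3 (falls) — ok.

2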